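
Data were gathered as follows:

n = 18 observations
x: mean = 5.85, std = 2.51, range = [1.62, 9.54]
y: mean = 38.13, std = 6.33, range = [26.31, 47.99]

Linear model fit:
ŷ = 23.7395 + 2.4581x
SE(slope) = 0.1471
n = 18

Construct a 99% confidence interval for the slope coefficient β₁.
The 99% CI for β₁ is (2.0285, 2.8877)

Confidence interval for the slope:

The 99% CI for β₁ is: β̂₁ ± t*(α/2, n-2) × SE(β̂₁)

Step 1: Find critical t-value
- Confidence level = 0.99
- Degrees of freedom = n - 2 = 18 - 2 = 16
- t*(α/2, 16) = 2.9208

Step 2: Calculate margin of error
Margin = 2.9208 × 0.1471 = 0.4296

Step 3: Construct interval
CI = 2.4581 ± 0.4296
CI = (2.0285, 2.8877)

Interpretation: We are 99% confident that the true slope β₁ lies between 2.0285 and 2.8877.
The interval does not include 0, suggesting a significant linear relationship.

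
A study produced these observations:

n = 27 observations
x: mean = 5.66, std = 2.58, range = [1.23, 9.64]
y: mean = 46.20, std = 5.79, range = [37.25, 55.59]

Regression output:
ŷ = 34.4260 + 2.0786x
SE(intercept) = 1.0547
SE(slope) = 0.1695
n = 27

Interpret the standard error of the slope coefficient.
SE(β̂₁) = 0.1695 is the estimated standard deviation of the slope estimate across repeated samples; relative to β̂₁ = 2.0786 that is 8.2%, a precise estimate.

SE(β̂₁) = 0.1695 says: if we drew many samples of n = 27 from the same population and refit each time, the fitted slopes would scatter with a standard deviation of roughly 0.1695 around the true β₁.

Relative precision:
- SE / |β̂₁| = 0.1695 / 2.0786 = 8.2%
- Rule of thumb (under 20%: precise; 20% to under 50%: moderately precise; 50% or more: imprecise) → precise

Link to interval estimation: a confidence interval for β₁ is β̂₁ ± t* × 0.1695, so SE sets the half-width per unit of t*.

What drives SE(β̂₁): more residual scatter → larger SE.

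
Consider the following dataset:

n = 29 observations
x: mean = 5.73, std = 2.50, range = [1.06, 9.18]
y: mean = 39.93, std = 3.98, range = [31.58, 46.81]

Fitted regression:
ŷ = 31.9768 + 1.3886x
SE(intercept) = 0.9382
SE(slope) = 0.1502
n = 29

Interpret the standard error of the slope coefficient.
The slope 1.3886 is pinned down to within about ±0.1502 (one SE) by these data — relative uncertainty 10.8%, i.e. precise.

What SE measures:
- The standard error quantifies the sampling variability of the coefficient estimate
- It is the estimated standard deviation of β̂₁ across hypothetical repeated samples of the same size
- Smaller SE → more precise estimate

Relative precision:
- SE / |β̂₁| = 0.1502 / 1.3886 = 10.8%
- Rule of thumb (under 20%: precise; 20% to under 50%: moderately precise; 50% or more: imprecise) → precise

Link to the t-test: t = β̂₁ / SE(β̂₁) = 1.3886 / 0.1502 = 9.2450, the statistic for H₀: β₁ = 0.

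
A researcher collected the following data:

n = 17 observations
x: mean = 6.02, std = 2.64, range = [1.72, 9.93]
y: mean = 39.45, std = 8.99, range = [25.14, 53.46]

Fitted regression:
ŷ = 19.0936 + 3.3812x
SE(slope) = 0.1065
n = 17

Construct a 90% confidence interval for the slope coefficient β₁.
The 90% CI for β₁ is (3.1945, 3.5679)

Confidence interval for the slope:

The 90% CI for β₁ is: β̂₁ ± t*(α/2, n-2) × SE(β̂₁)

Step 1: Find critical t-value
- Confidence level = 0.9
- Degrees of freedom = n - 2 = 17 - 2 = 15
- t*(α/2, 15) = 1.7531

Step 2: Calculate margin of error
Margin = 1.7531 × 0.1065 = 0.1867

Step 3: Construct interval
CI = 3.3812 ± 0.1867
CI = (3.1945, 3.5679)

Interpretation: We are 90% confident that the true slope β₁ lies between 3.1945 and 3.5679.
Since 0 is outside the interval, a two-sided test at α = 0.10 would reject H₀: β₁ = 0.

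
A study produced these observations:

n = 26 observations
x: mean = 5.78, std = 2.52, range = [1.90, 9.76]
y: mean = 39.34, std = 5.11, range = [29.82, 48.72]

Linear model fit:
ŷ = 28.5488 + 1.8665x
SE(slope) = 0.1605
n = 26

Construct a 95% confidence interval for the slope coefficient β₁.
The 95% CI for β₁ is (1.5352, 2.1978)

Confidence interval for the slope:

The 95% CI for β₁ is: β̂₁ ± t*(α/2, n-2) × SE(β̂₁)

Step 1: Find critical t-value
- Confidence level = 0.95
- Degrees of freedom = n - 2 = 26 - 2 = 24
- t*(α/2, 24) = 2.0639

Step 2: Calculate margin of error
Margin = 2.0639 × 0.1605 = 0.3313

Step 3: Construct interval
CI = 1.8665 ± 0.3313
CI = (1.5352, 2.1978)

Interpretation: We are 95% confident that the true slope β₁ lies between 1.5352 and 2.1978.
Since 0 is outside the interval, a two-sided test at α = 0.05 would reject H₀: β₁ = 0.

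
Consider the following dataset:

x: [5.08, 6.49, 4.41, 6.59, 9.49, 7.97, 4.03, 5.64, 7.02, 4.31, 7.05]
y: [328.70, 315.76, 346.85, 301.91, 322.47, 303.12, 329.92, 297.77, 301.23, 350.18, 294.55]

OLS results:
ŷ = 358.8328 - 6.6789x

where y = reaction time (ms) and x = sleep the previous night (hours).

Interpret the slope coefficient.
For each additional hour of sleep, predicted reaction time decreases by approximately 6.6789 ms.

The slope coefficient β₁ = -6.6789 represents the marginal effect of sleep on reaction time.

Interpretation:
- Sleep up by 1 hour → predicted reaction time decreases by 6.6789 ms
- The effect is assumed constant over the observed range of x (linearity)

(β₀ = 358.8328 is the fitted value at x = 0 and is not part of the slope interpretation.)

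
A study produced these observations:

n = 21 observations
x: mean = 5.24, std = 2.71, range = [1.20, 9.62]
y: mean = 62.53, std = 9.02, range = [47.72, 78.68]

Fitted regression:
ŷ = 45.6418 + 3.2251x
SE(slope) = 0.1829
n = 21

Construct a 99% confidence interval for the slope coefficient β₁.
The 99% CI for β₁ is (2.7018, 3.7484)

Confidence interval for the slope:

The 99% CI for β₁ is: β̂₁ ± t*(α/2, n-2) × SE(β̂₁)

Step 1: Find critical t-value
- Confidence level = 0.99
- Degrees of freedom = n - 2 = 21 - 2 = 19
- t*(α/2, 19) = 2.8609

Step 2: Calculate margin of error
Margin = 2.8609 × 0.1829 = 0.5233

Step 3: Construct interval
CI = 3.2251 ± 0.5233
CI = (2.7018, 3.7484)

Interpretation: each one-unit increase in x is associated with a change in mean y of between 2.7018 and 3.7484, with 99% confidence.
Since 0 is outside the interval, a two-sided test at α = 0.01 would reject H₀: β₁ = 0.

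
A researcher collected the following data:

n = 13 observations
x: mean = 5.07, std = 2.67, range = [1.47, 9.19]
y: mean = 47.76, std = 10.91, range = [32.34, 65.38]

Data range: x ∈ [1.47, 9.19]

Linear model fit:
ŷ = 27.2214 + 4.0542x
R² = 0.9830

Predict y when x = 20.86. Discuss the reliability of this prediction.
The equation gives ŷ = 111.7920; however x = 20.86 is 11.67 units above the observed range, so this extrapolated value should not be trusted.

Prediction calculation:
ŷ = 27.2214 + 4.0542 × 20.86
ŷ = 111.7920

Reliability:
- Data range: x ∈ [1.47, 9.19]
- Prediction point: x = 20.86 is 11.67 units above the observed range → this is EXTRAPOLATION, not interpolation

Why that matters here:
- R² describes fit only over the sampled x values; it says nothing about behaviour beyond them
- The linear relationship may not hold outside the observed range

A defensible statement: 'if the linear trend continued to x = 20.86, y would be about 111.7920' — the premise is untested.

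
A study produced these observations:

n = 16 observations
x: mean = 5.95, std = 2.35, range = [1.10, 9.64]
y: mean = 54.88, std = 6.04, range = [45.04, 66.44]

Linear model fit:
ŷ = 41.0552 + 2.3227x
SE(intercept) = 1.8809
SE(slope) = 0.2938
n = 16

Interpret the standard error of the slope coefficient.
The slope 2.3227 is pinned down to within about ±0.2938 (one SE) by these data — relative uncertainty 12.6%, i.e. precise.

SE(β̂₁) = 0.2938 says: if we drew many samples of n = 16 from the same population and refit each time, the fitted slopes would scatter with a standard deviation of roughly 0.2938 around the true β₁.

Relative precision:
- SE / |β̂₁| = 0.2938 / 2.3227 = 12.6%
- Rule of thumb (under 20%: precise; 20% to under 50%: moderately precise; 50% or more: imprecise) → precise

Link to interval estimation: a confidence interval for β₁ is β̂₁ ± t* × 0.2938, so SE sets the half-width per unit of t*.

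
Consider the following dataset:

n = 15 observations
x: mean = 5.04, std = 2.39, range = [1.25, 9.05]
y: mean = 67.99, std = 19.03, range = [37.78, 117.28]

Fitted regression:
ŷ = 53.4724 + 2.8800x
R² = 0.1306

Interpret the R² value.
About 13.06% of the variability in y is accounted for by the regression on x (R² = 0.1306) — a weak linear fit.

R² = 1 − SS_res/SS_tot compares the residual scatter to the total scatter of y about its mean.

Here R² = 0.1306:
- Explained: 13.06% of the variation in y
- Unexplained (residual): 100% − 13.06% = 86.94%
- Rule of thumb (below 0.3 weak; 0.3 to below 0.7 moderate; 0.7 and above strong) → weak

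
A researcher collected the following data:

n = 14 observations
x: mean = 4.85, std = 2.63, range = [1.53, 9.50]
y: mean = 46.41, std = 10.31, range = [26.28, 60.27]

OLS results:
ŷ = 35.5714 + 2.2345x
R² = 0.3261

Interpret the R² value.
About 32.61% of the variability in y is accounted for by the regression on x (R² = 0.3261) — a moderate linear fit.

The coefficient of determination R² is the fraction of the total variation in y that the fitted line accounts for.

Here R² = 0.3261:
- Explained: 32.61% of the variation in y
- Unexplained (residual): 100% − 32.61% = 67.39%
- Rule of thumb (below 0.3 weak; 0.3 to below 0.7 moderate; 0.7 and above strong) → moderate

Equivalently, for simple linear regression R² = r², so |r| = √0.3261 ≈ 0.5711.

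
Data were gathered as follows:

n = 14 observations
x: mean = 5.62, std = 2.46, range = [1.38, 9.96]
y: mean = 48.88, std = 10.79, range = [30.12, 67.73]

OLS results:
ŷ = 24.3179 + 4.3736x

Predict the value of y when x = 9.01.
ŷ = 63.7240

x = 9.01 lies inside the observed range [1.38, 9.96], so the fitted equation applies directly:

ŷ = 24.3179 + 4.3736 × 9.01
ŷ = 24.3179 + 39.4061
ŷ = 63.7240

This is a point prediction; actual observations scatter around it by roughly the residual standard deviation.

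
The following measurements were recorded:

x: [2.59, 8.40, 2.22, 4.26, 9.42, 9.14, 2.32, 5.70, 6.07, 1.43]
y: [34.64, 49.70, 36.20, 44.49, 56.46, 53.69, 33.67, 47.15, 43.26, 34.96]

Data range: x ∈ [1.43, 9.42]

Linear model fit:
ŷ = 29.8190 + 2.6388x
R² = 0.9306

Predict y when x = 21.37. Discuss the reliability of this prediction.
ŷ = 86.2102, but this is extrapolation (above the data range [1.43, 9.42]) and may be unreliable.

Prediction calculation:
ŷ = 29.8190 + 2.6388 × 21.37
ŷ = 86.2102

Reliability:
- Data range: x ∈ [1.43, 9.42]
- Prediction point: x = 21.37 is 11.95 units above the observed range → this is EXTRAPOLATION, not interpolation

Why that matters here:
- There are no observations near this x to validate the fitted line there
- The standard error of prediction grows with (x − x̄)², and x = 21.37 is far from x̄ = 5.15

A defensible statement: 'if the linear trend continued to x = 21.37, y would be about 86.2102' — the premise is untested.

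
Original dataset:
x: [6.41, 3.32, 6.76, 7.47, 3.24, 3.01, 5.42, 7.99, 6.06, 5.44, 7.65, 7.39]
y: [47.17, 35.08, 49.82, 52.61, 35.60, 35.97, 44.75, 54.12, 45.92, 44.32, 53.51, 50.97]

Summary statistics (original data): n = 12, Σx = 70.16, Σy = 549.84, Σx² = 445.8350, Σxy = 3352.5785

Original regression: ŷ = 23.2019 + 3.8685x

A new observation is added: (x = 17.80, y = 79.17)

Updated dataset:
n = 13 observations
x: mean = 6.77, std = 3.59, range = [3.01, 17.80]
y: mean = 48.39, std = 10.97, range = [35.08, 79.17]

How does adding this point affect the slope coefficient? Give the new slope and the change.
Adding the point moves β₁ from 3.8685 to 3.0194, i.e. it decreases by 0.8491 (-21.9%).

x = 17.80 lies well outside the original x-range [3.01, 7.99] (x̄ ≈ 5.85), so this observation has high leverage and can move the slope substantially.

Step 1: Update the sums with the new point (n goes from 12 to 13)
Σx  = 70.16 + 17.80 = 87.96
Σy  = 549.84 + 79.17 = 629.01
Σx² = 445.8350 + 17.80² = 445.8350 + 316.8400 = 762.6750
Σxy = 3352.5785 + 17.80×79.17 = 3352.5785 + 1409.2260 = 4761.8045

Step 2: Recompute the slope with b₁ = (nΣxy − ΣxΣy) / (nΣx² − (Σx)²)
Numerator   = 13×4761.8045 − 87.96×629.01 = 61903.4585 − 55327.7196 = 6575.7389
Denominator = 13×762.6750 − 87.96² = 9914.7750 − 7736.9616 = 2177.8134
b₁(new) = 6575.7389 / 2177.8134 = 3.0194

(Same formula on the original sums: (12×3352.5785 − 70.16×549.84) / (12×445.8350 − 70.16²) = 1654.1676 / 427.5944 = 3.8685, matching the given fit.)

Step 3: Change in slope
Δβ₁ = 3.0194 − 3.8685 = -0.8491
Relative change = -0.8491 / 3.8685 × 100% = -21.9%
→ the slope decreases when the point is added.

A high-leverage point only changes the slope if it is off the original line; here y = 79.17 is below the original trend, so the slope decreases.
In practice: check such a point for data-entry or measurement error; investigate whether it comes from the same population as the rest of the sample.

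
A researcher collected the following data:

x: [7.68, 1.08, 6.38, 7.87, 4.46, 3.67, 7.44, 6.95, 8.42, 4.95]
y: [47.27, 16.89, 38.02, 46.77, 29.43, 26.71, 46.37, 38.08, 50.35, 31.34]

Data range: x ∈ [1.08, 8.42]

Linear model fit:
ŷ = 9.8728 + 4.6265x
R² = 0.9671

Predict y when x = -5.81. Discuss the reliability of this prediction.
ŷ = -17.0072 (extrapolation — x = -5.81 lies outside [1.08, 8.42], so reliability is low).

Prediction calculation:
ŷ = 9.8728 + 4.6265 × (-5.81)
ŷ = -17.0072

Reliability:
- Data range: x ∈ [1.08, 8.42]
- Prediction point: x = -5.81 is 6.89 units below the observed range → this is EXTRAPOLATION, not interpolation

Why that matters here:
- The standard error of prediction grows with (x − x̄)², and x = -5.81 is far from x̄ = 5.89
- There are no observations near this x to validate the fitted line there
- Real relationships often flatten, saturate, or turn nonlinear at extremes

The R² = 0.9671 only validates the fit within [1.08, 8.42]; treat ŷ = -17.0072 with caution.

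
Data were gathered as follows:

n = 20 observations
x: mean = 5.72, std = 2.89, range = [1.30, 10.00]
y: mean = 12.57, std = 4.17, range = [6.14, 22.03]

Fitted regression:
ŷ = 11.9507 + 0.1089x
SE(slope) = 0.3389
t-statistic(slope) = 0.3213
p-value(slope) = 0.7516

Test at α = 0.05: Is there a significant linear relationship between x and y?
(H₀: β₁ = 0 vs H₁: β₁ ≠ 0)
Since p-value = 0.7516 ≥ α = 0.05, fail to reject H₀ — the slope is not significantly different from 0.

Hypothesis test for the slope coefficient:

H₀: β₁ = 0 (no linear relationship)
H₁: β₁ ≠ 0 (linear relationship exists)

Test statistic: t = β̂₁ / SE(β̂₁) = 0.1089 / 0.3389 = 0.3213

The p-value (0.7516) is the probability, under H₀, of a t-statistic at least as extreme as |t| = 0.3213 (two-sided, df = n − 2 = 18).

Decision rule: reject H₀ if p-value < α.
p-value = 0.7516 ≥ α = 0.05 → fail to reject H₀.

Conclusion: the linear association between x and y is not significant at the 5% level.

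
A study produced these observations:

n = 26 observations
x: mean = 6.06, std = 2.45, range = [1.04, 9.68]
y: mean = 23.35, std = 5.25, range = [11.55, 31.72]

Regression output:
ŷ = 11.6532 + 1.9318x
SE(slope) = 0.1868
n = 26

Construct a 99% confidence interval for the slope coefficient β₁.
The 99% CI for β₁ is (1.4093, 2.4543)

Confidence interval for the slope:

The 99% CI for β₁ is: β̂₁ ± t*(α/2, n-2) × SE(β̂₁)

Step 1: Find critical t-value
- Confidence level = 0.99
- Degrees of freedom = n - 2 = 26 - 2 = 24
- t*(α/2, 24) = 2.7969

Step 2: Calculate margin of error
Margin = 2.7969 × 0.1868 = 0.5225

Step 3: Construct interval
CI = 1.9318 ± 0.5225
CI = (1.4093, 2.4543)

Interpretation: intervals built this way capture the true β₁ in 99% of repeated samples; here the plausible range for the per-unit effect of x on y is 1.4093 to 2.4543.
Since 0 is outside the interval, a two-sided test at α = 0.01 would reject H₀: β₁ = 0.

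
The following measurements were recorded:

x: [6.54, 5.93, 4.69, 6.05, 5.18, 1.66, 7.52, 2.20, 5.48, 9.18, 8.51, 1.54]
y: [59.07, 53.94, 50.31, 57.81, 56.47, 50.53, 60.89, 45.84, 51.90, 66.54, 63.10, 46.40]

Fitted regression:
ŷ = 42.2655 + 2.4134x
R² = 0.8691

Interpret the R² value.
R² = 0.8691 means 86.91% of the variation in y is explained by the linear relationship with x. This indicates a strong fit.

R² (coefficient of determination) measures the proportion of variance in y explained by the regression model.

Here R² = 0.8691:
- Explained: 86.91% of the variation in y
- Unexplained (residual): 100% − 86.91% = 13.09%
- Rule of thumb (below 0.3 weak; 0.3 to below 0.7 moderate; 0.7 and above strong) → strong

Equivalently, for simple linear regression R² = r², so |r| = √0.8691 ≈ 0.9323.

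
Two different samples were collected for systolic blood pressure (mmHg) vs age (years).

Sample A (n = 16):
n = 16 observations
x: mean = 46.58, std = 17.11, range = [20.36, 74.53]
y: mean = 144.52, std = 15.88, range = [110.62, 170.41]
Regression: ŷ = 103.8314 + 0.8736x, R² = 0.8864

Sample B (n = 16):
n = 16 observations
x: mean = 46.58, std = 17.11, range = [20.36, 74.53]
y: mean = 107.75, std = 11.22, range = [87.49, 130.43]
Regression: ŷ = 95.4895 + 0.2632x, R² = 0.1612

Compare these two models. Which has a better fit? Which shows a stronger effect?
Model A has the better fit (R² = 0.8864 vs 0.1612). Model A shows the stronger effect (|β₁| = 0.8736 vs 0.2632).

Model Comparison:

Goodness of fit (R²):
- Model A: R² = 0.8864 → 88.64% of variance in blood pressure explained
- Model B: R² = 0.1612 → 16.12% of variance in blood pressure explained
- 0.8864 > 0.1612 → Model A has the better fit

Which has the larger per-year effect? (|β₁|)
- Model A: β₁ = 0.8736 → predicted blood pressure rises 0.8736 mmHg per additional year of age
- Model B: β₁ = 0.2632 → predicted blood pressure rises 0.2632 mmHg per additional year of age
- |0.8736| > |0.2632| → Model A shows the stronger marginal effect

Notes:
- A steeper slope doesn't make a better model if the scatter around the line is large.
- The two samples could reflect different populations, time periods, or measurement quality.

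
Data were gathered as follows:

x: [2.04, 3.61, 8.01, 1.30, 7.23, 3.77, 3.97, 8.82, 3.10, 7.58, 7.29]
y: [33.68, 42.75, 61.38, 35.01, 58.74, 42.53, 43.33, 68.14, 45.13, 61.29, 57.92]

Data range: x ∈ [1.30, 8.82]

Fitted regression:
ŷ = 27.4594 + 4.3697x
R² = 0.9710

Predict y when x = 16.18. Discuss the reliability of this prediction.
The equation gives ŷ = 98.1611; however x = 16.18 is 7.36 units above the observed range, so this extrapolated value should not be trusted.

Prediction calculation:
ŷ = 27.4594 + 4.3697 × 16.18
ŷ = 98.1611

Reliability:
- Data range: x ∈ [1.30, 8.82]
- Prediction point: x = 16.18 is 7.36 units above the observed range → this is EXTRAPOLATION, not interpolation

Why that matters here:
- The linear relationship may not hold outside the observed range
- There are no observations near this x to validate the fitted line there
- R² describes fit only over the sampled x values; it says nothing about behaviour beyond them

Report the number if required, but flag clearly that it is an extrapolation.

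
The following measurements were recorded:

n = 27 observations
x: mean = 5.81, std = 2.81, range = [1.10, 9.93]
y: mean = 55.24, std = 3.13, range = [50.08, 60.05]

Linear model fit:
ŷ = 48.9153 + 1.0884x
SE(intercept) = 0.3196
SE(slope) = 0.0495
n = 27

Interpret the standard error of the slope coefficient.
SE(β̂₁) = 0.0495 is the estimated standard deviation of the slope estimate across repeated samples; relative to β̂₁ = 1.0884 that is 4.5%, a precise estimate.

SE(β̂₁) = 0.0495 says: if we drew many samples of n = 27 from the same population and refit each time, the fitted slopes would scatter with a standard deviation of roughly 0.0495 around the true β₁.

Relative precision:
- SE / |β̂₁| = 0.0495 / 1.0884 = 4.5%
- Rule of thumb (under 20%: precise; 20% to under 50%: moderately precise; 50% or more: imprecise) → precise

Link to interval estimation: a confidence interval for β₁ is β̂₁ ± t* × 0.0495, so SE sets the half-width per unit of t*.

What drives SE(β̂₁): more residual scatter → larger SE; larger n (here n = 27) → smaller SE; wider spread of x values → smaller SE.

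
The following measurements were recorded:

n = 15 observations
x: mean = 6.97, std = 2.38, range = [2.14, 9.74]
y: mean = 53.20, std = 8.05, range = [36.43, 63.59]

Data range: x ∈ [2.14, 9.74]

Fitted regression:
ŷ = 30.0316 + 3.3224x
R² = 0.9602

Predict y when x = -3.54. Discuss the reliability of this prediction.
The equation gives ŷ = 18.2703; however x = -3.54 is 5.68 units below the observed range, so this extrapolated value should not be trusted.

Prediction calculation:
ŷ = 30.0316 + 3.3224 × (-3.54)
ŷ = 18.2703

Reliability:
- Data range: x ∈ [2.14, 9.74]
- Prediction point: x = -3.54 is 5.68 units below the observed range → this is EXTRAPOLATION, not interpolation

Why that matters here:
- There are no observations near this x to validate the fitted line there
- The standard error of prediction grows with (x − x̄)², and x = -3.54 is far from x̄ = 6.97

The R² = 0.9602 only validates the fit within [2.14, 9.74]; treat ŷ = 18.2703 with caution.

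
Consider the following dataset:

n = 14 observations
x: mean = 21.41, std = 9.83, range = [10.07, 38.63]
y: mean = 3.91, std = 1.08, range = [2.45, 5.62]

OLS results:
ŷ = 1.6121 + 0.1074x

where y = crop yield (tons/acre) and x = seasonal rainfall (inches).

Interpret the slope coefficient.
On average, crop yield is about 0.1074 tons/acre higher for every extra inch of rainfall.

β₁ = 0.1074 is the change in predicted crop yield (tons/acre) per additional inch of rainfall.

Interpretation:
- Rainfall up by 1 inch → predicted crop yield increases by 0.1074 tons/acre
- This is a linear approximation: the same per-unit change is assumed across the whole observed x range
- The sign (+) gives the direction; the magnitude 0.1074 gives the size of the effect per inch

The intercept β₀ = 1.6121 is the predicted crop yield when rainfall = 0; since the smallest observed x is 10.07, this is an extrapolation and mainly anchors the line.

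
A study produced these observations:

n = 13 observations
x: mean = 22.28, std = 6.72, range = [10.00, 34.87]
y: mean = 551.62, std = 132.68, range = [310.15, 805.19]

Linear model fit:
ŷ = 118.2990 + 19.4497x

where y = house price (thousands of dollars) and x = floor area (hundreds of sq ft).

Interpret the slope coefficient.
On average, house price is about 19.4497 thousand dollars higher for every extra hundred sq ft of floor area.

The slope coefficient β₁ = 19.4497 represents the marginal effect of floor area on house price.

Interpretation:
- Floor area up by 1 hundred sq ft → predicted house price increases by 19.4497 thousand dollars
- The effect is assumed constant over the observed range of x (linearity)
- The sign (+) gives the direction; the magnitude 19.4497 gives the size of the effect per hundred sq ft

The intercept β₀ = 118.2990 is the predicted house price when floor area = 0; since the smallest observed x is 10.00, this is an extrapolation and mainly anchors the line.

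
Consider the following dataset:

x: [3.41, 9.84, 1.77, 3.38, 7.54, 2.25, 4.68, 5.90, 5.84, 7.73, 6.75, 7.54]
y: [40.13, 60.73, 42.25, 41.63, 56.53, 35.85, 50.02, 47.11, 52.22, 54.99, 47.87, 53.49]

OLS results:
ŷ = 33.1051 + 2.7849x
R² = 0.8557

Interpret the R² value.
About 85.57% of the variability in y is accounted for by the regression on x (R² = 0.8557) — a strong linear fit.

R² = 1 − SS_res/SS_tot compares the residual scatter to the total scatter of y about its mean.

Here R² = 0.8557:
- Explained: 85.57% of the variation in y
- Unexplained (residual): 100% − 85.57% = 14.43%
- Rule of thumb (below 0.3 weak; 0.3 to below 0.7 moderate; 0.7 and above strong) → strong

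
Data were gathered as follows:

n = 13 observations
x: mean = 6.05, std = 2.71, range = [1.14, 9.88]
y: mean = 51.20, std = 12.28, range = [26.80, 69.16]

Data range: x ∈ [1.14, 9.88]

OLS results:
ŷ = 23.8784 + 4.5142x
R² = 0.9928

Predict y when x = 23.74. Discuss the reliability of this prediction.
The equation gives ŷ = 131.0455; however x = 23.74 is 13.86 units above the observed range, so this extrapolated value should not be trusted.

Prediction calculation:
ŷ = 23.8784 + 4.5142 × 23.74
ŷ = 131.0455

Reliability:
- Data range: x ∈ [1.14, 9.88]
- Prediction point: x = 23.74 is 13.86 units above the observed range → this is EXTRAPOLATION, not interpolation

Why that matters here:
- Real relationships often flatten, saturate, or turn nonlinear at extremes
- There are no observations near this x to validate the fitted line there

Report the number if required, but flag clearly that it is an extrapolation.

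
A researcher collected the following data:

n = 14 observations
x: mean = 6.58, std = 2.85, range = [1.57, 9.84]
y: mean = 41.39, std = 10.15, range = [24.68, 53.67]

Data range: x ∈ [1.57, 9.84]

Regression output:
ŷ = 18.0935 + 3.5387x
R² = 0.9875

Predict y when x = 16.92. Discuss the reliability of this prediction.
ŷ = 77.9683 (extrapolation — x = 16.92 lies outside [1.57, 9.84], so reliability is low).

Prediction calculation:
ŷ = 18.0935 + 3.5387 × 16.92
ŷ = 77.9683

Reliability:
- Data range: x ∈ [1.57, 9.84]
- Prediction point: x = 16.92 is 7.08 units above the observed range → this is EXTRAPOLATION, not interpolation

Why that matters here:
- R² describes fit only over the sampled x values; it says nothing about behaviour beyond them
- The linear relationship may not hold outside the observed range
- The standard error of prediction grows with (x − x̄)², and x = 16.92 is far from x̄ = 6.58

Report the number if required, but flag clearly that it is an extrapolation.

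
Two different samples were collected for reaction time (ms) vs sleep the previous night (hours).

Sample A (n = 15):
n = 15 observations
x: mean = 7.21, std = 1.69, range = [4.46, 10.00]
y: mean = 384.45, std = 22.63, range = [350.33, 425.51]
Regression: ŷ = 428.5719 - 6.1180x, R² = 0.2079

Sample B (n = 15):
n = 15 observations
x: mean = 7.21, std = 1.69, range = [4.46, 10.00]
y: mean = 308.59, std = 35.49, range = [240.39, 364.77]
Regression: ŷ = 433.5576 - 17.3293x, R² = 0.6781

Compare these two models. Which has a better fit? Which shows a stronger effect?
Model B has the better fit (R² = 0.6781 vs 0.2079). Model B shows the stronger effect (|β₁| = 17.3293 vs 6.1180).

Model Comparison:

Goodness of fit (R²):
- Model A: R² = 0.2079 → 20.79% of variance in reaction time explained
- Model B: R² = 0.6781 → 67.81% of variance in reaction time explained
- 0.6781 > 0.2079 → Model B has the better fit

Which has the larger per-hour effect? (|β₁|)
- Model A: β₁ = -6.1180 → predicted reaction time falls 6.1180 ms per additional hour of sleep
- Model B: β₁ = -17.3293 → predicted reaction time falls 17.3293 ms per additional hour of sleep
- |-6.1180| < |-17.3293| → Model B shows the stronger marginal effect

Note: A better fit (higher R²) doesn't necessarily mean a more important relationship.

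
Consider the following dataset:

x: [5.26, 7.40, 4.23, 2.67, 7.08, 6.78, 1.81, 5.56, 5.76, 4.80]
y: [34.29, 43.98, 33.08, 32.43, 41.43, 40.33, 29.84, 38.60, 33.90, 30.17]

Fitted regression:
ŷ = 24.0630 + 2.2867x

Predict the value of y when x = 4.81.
ŷ = 35.0620

x = 4.81 lies inside the observed range [1.81, 7.40], so the fitted equation applies directly:

ŷ = 24.0630 + 2.2867 × 4.81
ŷ = 24.0630 + 10.9990
ŷ = 35.0620

This is a point prediction; actual observations scatter around it by roughly the residual standard deviation.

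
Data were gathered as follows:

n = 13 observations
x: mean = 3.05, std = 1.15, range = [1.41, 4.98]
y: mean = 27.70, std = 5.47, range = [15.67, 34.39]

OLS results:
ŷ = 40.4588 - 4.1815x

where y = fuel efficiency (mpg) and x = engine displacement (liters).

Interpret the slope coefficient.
On average, fuel efficiency is about 4.1815 mpg lower for every extra liter of engine displacement.

The slope β₁ = -4.1815 gives the rate at which the fitted fuel efficiency changes with engine displacement.

Interpretation:
- Engine displacement up by 1 liter → predicted fuel efficiency decreases by 4.1815 mpg
- The effect is assumed constant over the observed range of x (linearity)
- The sign (−) gives the direction; the magnitude 4.1815 gives the size of the effect per liter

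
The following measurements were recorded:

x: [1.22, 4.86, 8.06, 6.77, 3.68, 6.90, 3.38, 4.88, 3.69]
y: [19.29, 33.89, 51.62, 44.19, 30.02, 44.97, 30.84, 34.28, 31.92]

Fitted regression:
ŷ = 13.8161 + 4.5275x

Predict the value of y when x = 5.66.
ŷ = 39.4418

To predict y for x = 5.66, substitute into the regression equation:

ŷ = 13.8161 + 4.5275 × 5.66
ŷ = 13.8161 + 25.6257
ŷ = 39.4418

This is the fitted mean response at that x — an individual observation would come with a wider prediction interval.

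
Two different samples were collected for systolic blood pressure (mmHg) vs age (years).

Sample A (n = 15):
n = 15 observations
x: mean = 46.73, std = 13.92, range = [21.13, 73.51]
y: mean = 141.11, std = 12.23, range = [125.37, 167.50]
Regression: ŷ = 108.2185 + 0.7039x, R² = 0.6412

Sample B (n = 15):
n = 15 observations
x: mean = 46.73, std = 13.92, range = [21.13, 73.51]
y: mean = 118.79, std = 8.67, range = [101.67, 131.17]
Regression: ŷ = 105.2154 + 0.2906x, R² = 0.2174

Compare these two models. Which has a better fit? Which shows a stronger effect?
Model A has the better fit (R² = 0.6412 vs 0.2174). Model A shows the stronger effect (|β₁| = 0.7039 vs 0.2906).

Model Comparison:

Fit — compare R²:
- Model A: R² = 0.6412 → 64.12% of variance in blood pressure explained
- Model B: R² = 0.2174 → 21.74% of variance in blood pressure explained
- 0.6412 > 0.2174 → Model A has the better fit

Strength of effect — compare |β₁|:
- Model A: β₁ = 0.7039 → predicted blood pressure rises 0.7039 mmHg per additional year of age
- Model B: β₁ = 0.2906 → predicted blood pressure rises 0.2906 mmHg per additional year of age
- |0.7039| > |0.2906| → Model A shows the stronger marginal effect

Notes:
- The two samples could reflect different populations, time periods, or measurement quality.
- A better fit (higher R²) doesn't necessarily mean a more important relationship.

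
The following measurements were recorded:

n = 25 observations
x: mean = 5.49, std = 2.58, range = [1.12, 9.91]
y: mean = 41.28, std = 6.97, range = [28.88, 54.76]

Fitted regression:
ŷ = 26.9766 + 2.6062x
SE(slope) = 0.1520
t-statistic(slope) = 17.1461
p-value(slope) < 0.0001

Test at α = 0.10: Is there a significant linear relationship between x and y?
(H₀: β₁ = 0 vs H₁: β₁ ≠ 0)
Reject H₀: p-value < 0.0001 < α = 0.10. The linear relationship is significant at the 10% level.

Hypothesis test for the slope coefficient:

H₀: β₁ = 0 (no linear relationship)
H₁: β₁ ≠ 0 (linear relationship exists)

Test statistic: t = β̂₁ / SE(β̂₁) = 2.6062 / 0.1520 = 17.1461

With df = 23, the two-sided p-value for |t| = 17.1461 is <0.0001.

Decision rule: reject H₀ if p-value < α.
p-value < 0.0001 < α = 0.10 → reject H₀.

There is sufficient evidence at the 10% significance level to conclude that a linear relationship exists between x and y.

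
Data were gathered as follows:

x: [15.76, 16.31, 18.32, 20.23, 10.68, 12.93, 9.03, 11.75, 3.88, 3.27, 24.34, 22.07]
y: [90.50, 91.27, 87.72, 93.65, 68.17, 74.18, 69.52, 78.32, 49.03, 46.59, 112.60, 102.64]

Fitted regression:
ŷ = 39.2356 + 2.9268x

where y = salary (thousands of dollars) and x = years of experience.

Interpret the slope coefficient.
On average, salary is about 2.9268 thousand dollars higher for every extra year of experience.

The slope coefficient β₁ = 2.9268 represents the marginal effect of experience on salary.

Interpretation:
- Experience up by 1 year → predicted salary increases by 2.9268 thousand dollars
- This is a linear approximation: the same per-unit change is assumed across the whole observed x range
- The slope describes association in these data, not necessarily a causal effect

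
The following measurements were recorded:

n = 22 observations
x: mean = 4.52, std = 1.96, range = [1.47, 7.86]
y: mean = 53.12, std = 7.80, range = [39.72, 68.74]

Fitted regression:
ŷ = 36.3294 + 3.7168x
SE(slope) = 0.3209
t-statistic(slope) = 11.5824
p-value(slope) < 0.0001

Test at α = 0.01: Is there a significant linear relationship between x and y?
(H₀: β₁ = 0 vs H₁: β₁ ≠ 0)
Reject H₀: p-value < 0.0001 < α = 0.01. The linear relationship is significant at the 1% level.

Hypothesis test for the slope coefficient:

H₀: β₁ = 0 (no linear relationship)
H₁: β₁ ≠ 0 (linear relationship exists)

Test statistic: t = β̂₁ / SE(β̂₁) = 3.7168 / 0.3209 = 11.5824

With df = 20, the two-sided p-value for |t| = 11.5824 is <0.0001.

Decision rule: reject H₀ if p-value < α.
p-value < 0.0001 < α = 0.01 → reject H₀.

There is sufficient evidence at the 1% significance level to conclude that a linear relationship exists between x and y.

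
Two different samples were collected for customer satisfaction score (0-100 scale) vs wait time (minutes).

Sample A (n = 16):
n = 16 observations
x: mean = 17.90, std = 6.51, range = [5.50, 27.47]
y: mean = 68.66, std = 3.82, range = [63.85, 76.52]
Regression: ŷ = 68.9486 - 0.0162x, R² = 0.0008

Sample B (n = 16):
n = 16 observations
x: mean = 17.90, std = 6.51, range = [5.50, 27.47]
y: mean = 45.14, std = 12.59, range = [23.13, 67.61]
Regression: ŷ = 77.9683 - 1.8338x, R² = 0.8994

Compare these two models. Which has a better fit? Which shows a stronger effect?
Model B has the better fit (R² = 0.8994 vs 0.0008). Model B shows the stronger effect (|β₁| = 1.8338 vs 0.0162).

Model Comparison:

Goodness of fit (R²):
- Model A: R² = 0.0008 → 0.08% of variance in satisfaction score explained
- Model B: R² = 0.8994 → 89.94% of variance in satisfaction score explained
- 0.8994 > 0.0008 → Model B has the better fit

Which has the larger per-minute effect? (|β₁|)
- Model A: β₁ = -0.0162 → predicted satisfaction score falls 0.0162 points per additional minute of wait time
- Model B: β₁ = -1.8338 → predicted satisfaction score falls 1.8338 points per additional minute of wait time
- |-0.0162| < |-1.8338| → Model B shows the stronger marginal effect

Notes:
- The two samples could reflect different populations, time periods, or measurement quality.
- R² measures how tightly points cluster around the line; β₁ measures how steep the line is — they answer different questions.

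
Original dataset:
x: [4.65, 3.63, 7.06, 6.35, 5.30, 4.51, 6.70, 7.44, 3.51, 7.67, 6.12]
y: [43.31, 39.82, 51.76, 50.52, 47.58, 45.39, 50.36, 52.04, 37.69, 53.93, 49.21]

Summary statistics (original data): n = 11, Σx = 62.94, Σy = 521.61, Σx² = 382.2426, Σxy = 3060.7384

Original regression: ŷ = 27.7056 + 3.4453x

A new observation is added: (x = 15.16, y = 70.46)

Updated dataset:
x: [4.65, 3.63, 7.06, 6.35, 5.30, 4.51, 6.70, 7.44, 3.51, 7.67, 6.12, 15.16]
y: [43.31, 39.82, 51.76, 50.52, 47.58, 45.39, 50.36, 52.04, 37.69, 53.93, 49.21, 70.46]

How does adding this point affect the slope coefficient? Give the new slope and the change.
New slope β₁ = 2.6552 versus 3.4453 before: a change of -0.7901 (-22.9%).

The new point has HIGH LEVERAGE: x = 15.16 is far from the original mean x̄ = 62.94/11 ≈ 5.72 (original range [3.51, 7.67]).

Step 1: Update the sums with the new point (n goes from 11 to 12)
Σx  = 62.94 + 15.16 = 78.10
Σy  = 521.61 + 70.46 = 592.07
Σx² = 382.2426 + 15.16² = 382.2426 + 229.8256 = 612.0682
Σxy = 3060.7384 + 15.16×70.46 = 3060.7384 + 1068.1736 = 4128.9120

Step 2: Recompute the slope with b₁ = (nΣxy − ΣxΣy) / (nΣx² − (Σx)²)
Numerator   = 12×4128.9120 − 78.10×592.07 = 49546.9440 − 46240.6670 = 3306.2770
Denominator = 12×612.0682 − 78.10² = 7344.8184 − 6099.6100 = 1245.2084
b₁(new) = 3306.2770 / 1245.2084 = 2.6552

(Same formula on the original sums: (11×3060.7384 − 62.94×521.61) / (11×382.2426 − 62.94²) = 837.9890 / 243.2250 = 3.4453, matching the given fit.)

Step 3: Change in slope
Δβ₁ = 2.6552 − 3.4453 = -0.7901
Relative change = -0.7901 / 3.4453 × 100% = -22.9%
→ the slope decreases when the point is added.

A high-leverage point only changes the slope if it is off the original line; here y = 70.46 is below the original trend, so the slope decreases.
In practice: check such a point for data-entry or measurement error.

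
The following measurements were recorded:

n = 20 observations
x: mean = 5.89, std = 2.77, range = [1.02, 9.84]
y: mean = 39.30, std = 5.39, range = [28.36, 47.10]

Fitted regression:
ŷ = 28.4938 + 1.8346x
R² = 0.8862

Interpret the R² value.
About 88.62% of the variability in y is accounted for by the regression on x (R² = 0.8862) — a strong linear fit.

R² = 1 − SS_res/SS_tot compares the residual scatter to the total scatter of y about its mean.

Here R² = 0.8862:
- Explained: 88.62% of the variation in y
- Unexplained (residual): 100% − 88.62% = 11.38%
- Rule of thumb (below 0.3 weak; 0.3 to below 0.7 moderate; 0.7 and above strong) → strong

Calculation: R² = 1 − (SS_res / SS_tot), where SS_res is the sum of squared residuals and SS_tot the total sum of squares.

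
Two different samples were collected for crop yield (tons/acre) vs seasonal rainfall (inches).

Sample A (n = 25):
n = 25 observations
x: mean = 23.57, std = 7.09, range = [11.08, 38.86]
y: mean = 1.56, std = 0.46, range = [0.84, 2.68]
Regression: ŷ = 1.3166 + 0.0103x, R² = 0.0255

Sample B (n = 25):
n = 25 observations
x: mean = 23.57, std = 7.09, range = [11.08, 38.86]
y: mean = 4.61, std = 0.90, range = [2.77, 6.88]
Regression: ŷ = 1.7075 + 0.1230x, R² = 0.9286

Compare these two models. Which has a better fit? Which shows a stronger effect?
Model B has the better fit (R² = 0.9286 vs 0.0255). Model B shows the stronger effect (|β₁| = 0.1230 vs 0.0103).

Model Comparison:

Goodness of fit (R²):
- Model A: R² = 0.0255 → 2.55% of variance in crop yield explained
- Model B: R² = 0.9286 → 92.86% of variance in crop yield explained
- 0.9286 > 0.0255 → Model B has the better fit

Which has the larger per-inch effect? (|β₁|)
- Model A: β₁ = 0.0103 → predicted crop yield rises 0.0103 tons/acre per additional inch of rainfall
- Model B: β₁ = 0.1230 → predicted crop yield rises 0.1230 tons/acre per additional inch of rainfall
- |0.0103| < |0.1230| → Model B shows the stronger marginal effect

Note: The two samples could reflect different populations, time periods, or measurement quality.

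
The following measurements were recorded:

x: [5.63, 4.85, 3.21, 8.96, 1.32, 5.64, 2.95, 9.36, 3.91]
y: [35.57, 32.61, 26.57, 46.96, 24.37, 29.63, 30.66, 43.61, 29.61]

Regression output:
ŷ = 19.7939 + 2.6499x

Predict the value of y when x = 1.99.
ŷ = 25.0672

x = 1.99 lies inside the observed range [1.32, 9.36], so the fitted equation applies directly:

ŷ = 19.7939 + 2.6499 × 1.99
ŷ = 19.7939 + 5.2733
ŷ = 25.0672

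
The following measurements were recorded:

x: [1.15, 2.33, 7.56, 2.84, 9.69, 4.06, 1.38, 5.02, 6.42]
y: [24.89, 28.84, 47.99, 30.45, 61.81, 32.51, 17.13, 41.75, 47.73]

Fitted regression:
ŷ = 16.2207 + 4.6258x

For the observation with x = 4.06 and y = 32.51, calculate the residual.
Residual = -2.4914

The residual is the difference between the actual value and the predicted value:

Residual = y - ŷ

Step 1: Calculate predicted value
ŷ = 16.2207 + 4.6258 × 4.06
ŷ = 35.0014

Step 2: Calculate residual
Residual = 32.51 - 35.0014
Residual = -2.4914

The residual is negative, so the observed y = 32.51 sits below the regression line (the line overestimates it by 2.4914).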